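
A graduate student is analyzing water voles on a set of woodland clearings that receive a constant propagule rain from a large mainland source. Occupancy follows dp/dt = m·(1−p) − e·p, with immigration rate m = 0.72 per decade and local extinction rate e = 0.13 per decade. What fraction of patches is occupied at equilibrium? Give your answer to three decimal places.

At equilibrium the propagule rain into empty patches balances local extinction: m(1−p*) = e·p*.
p* = m/(m+e) = 0.72/(0.72+0.13) = 0.72/0.8500 = 0.8471.

0.847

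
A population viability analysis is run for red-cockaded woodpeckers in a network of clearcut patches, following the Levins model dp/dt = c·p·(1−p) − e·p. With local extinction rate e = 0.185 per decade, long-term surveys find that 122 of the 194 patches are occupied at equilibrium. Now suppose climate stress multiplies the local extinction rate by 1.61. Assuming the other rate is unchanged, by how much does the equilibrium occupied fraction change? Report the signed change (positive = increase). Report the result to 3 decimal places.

Observed p* = 122/194 = 0.62887.
Balance c(1−p*) = e gives c = e/(1 − 0.62887) = 0.185/0.37113 = 0.49848.
New p* = 1 − e/c = 1 − 0.29785/0.49848 = 0.40248.
Δp* = 0.40248 − 0.62887 = -0.22639.

-0.226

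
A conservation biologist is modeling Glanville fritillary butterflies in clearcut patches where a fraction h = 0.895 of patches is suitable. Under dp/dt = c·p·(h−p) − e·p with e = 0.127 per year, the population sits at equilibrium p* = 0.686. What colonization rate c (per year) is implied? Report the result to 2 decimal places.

At equilibrium c(h−p*) = e, so c = e/(h−p*).
c = 0.127/(0.895 − 0.686) = 0.127/0.2090 = 0.6077.

0.61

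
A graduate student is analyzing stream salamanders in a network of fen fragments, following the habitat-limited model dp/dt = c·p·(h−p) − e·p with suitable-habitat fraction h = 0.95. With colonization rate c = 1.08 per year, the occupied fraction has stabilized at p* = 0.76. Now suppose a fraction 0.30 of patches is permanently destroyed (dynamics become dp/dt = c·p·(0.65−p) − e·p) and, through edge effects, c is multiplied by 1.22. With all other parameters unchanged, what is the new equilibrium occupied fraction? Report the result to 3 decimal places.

0.494

Balance c(h−p*) = e gives e = 1.08×(0.95 − 0.76000) = 0.20520.
New p* = 0.65 − e/c = 0.65 − 0.20520/1.31760 = 0.49426.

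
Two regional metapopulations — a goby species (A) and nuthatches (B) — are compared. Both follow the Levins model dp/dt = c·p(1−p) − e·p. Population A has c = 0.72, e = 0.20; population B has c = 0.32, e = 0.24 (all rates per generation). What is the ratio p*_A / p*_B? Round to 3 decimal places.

2.889

A: p*_A = 1 − 0.20/0.72 = 0.7222.
B: p*_B = 1 − 0.24/0.32 = 0.2500.
p*_A / p*_B = 0.7222/0.2500 = 2.8889.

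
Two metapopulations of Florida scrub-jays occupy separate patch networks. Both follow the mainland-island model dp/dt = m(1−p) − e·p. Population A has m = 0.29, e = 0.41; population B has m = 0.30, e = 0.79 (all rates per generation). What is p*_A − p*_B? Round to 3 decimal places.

0.139

A: p*_A = m/(m+e) = 0.29/0.7000 = 0.4143.
B: p*_B = 0.30/1.0900 = 0.2752.
p*_A − p*_B = 0.4143 − 0.2752 = 0.1391.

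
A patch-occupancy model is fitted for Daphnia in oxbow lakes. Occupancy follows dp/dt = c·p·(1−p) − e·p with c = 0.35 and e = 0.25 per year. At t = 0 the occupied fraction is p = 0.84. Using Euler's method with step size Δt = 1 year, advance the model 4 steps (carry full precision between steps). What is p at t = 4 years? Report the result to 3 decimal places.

0.480

Update rule: p ← p + [c·p·(1−p) − e·p]·Δt with Δt = 1.
step 1: Δp = -0.16296, p = 0.67704
step 2: Δp = -0.09273, p = 0.58431
step 3: Δp = -0.06107, p = 0.52324
step 4: Δp = -0.04350, p = 0.47974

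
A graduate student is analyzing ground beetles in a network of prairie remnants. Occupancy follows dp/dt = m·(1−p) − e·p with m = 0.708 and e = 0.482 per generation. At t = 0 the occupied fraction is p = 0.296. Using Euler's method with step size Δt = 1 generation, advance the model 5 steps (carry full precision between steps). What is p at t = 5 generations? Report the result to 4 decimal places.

0.5950

Update rule: p ← p + [m·(1−p) − e·p]·Δt with Δt = 1.
t = 1: p = 0.29600 + (+0.35576) = 0.65176
t = 2: p = 0.65176 + (-0.06759) = 0.58417
t = 3: p = 0.58417 + (+0.01284) = 0.59701
t = 4: p = 0.59701 + (-0.00244) = 0.59457
t = 5: p = 0.59457 + (+0.00046) = 0.59503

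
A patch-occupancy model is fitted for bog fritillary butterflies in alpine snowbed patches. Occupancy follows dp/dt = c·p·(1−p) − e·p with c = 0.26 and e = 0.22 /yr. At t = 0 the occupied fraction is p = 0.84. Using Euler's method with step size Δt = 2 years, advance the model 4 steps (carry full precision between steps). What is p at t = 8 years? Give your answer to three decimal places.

Update rule: p ← p + [c·p·(1−p) − e·p]·Δt with Δt = 2.
step 1: Δp = -0.29971, p = 0.54029
step 2: Δp = -0.10857, p = 0.43172
step 3: Δp = -0.06238, p = 0.36934
step 4: Δp = -0.04139, p = 0.32795

0.328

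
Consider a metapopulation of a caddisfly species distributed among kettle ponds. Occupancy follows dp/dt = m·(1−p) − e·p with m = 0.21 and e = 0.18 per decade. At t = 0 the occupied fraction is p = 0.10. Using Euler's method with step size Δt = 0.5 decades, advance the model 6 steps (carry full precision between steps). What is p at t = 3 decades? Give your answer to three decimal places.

0.419

Update rule: p ← p + [m·(1−p) − e·p]·Δt with Δt = 0.5.
step 1: Δp = +0.08550, p = 0.18550
step 2: Δp = +0.06883, p = 0.25433
step 3: Δp = +0.05541, p = 0.30973
step 4: Δp = +0.04460, p = 0.35434
step 5: Δp = +0.03590, p = 0.39024
step 6: Δp = +0.02890, p = 0.41914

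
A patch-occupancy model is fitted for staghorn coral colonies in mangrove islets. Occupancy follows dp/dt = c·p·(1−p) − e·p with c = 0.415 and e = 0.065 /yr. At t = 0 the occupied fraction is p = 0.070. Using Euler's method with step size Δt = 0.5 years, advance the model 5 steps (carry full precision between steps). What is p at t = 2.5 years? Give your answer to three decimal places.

0.144

Update rule: p ← p + [c·p·(1−p) − e·p]·Δt with Δt = 0.5.
step 1: Δp = +0.01123, p = 0.08123
step 2: Δp = +0.01285, p = 0.09408
step 3: Δp = +0.01463, p = 0.10871
step 4: Δp = +0.01657, p = 0.12528
step 5: Δp = +0.01867, p = 0.14395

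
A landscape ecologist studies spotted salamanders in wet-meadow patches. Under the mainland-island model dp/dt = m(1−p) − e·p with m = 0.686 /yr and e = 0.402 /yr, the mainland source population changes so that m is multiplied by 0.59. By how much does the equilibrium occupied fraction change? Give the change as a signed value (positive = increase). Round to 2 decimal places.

-0.13

Before: p* = 0.686/(0.686+0.402) = 0.6305.
After: m = 0.40474, e = 0.402; p* = 0.40474/0.8067 = 0.5017.
Δp* = 0.5017 − 0.6305 = -0.1288.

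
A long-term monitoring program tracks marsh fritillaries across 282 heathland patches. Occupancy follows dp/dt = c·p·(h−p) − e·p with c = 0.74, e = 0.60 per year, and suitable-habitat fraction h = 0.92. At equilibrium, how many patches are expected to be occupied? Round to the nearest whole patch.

31

p* = h − e/c = 0.92 − 0.8108 = 0.1092.
Expected occupied patches = N × p* = 282 × 0.1092 = 30.79 ≈ 31.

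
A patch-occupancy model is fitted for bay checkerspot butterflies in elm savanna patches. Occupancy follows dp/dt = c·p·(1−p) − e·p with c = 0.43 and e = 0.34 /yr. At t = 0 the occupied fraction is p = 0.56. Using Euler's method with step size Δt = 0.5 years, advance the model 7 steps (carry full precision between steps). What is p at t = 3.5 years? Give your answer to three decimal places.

Update rule: p ← p + [c·p·(1−p) − e·p]·Δt with Δt = 0.5.
step 1: Δp = -0.04222, p = 0.51778
step 2: Δp = -0.03434, p = 0.48344
step 3: Δp = -0.02849, p = 0.45494
step 4: Δp = -0.02403, p = 0.43092
step 5: Δp = -0.02053, p = 0.41038
step 6: Δp = -0.01774, p = 0.39264
step 7: Δp = -0.01548, p = 0.37717

0.377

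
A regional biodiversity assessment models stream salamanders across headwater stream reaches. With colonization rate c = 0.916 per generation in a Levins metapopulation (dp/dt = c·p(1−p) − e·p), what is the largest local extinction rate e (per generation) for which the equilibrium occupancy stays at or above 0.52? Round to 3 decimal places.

0.440

1 − e/c ≥ 0.52 ⇒ e ≤ c(1 − 0.52) = 0.916 × 0.4800.
e_max = 0.4397.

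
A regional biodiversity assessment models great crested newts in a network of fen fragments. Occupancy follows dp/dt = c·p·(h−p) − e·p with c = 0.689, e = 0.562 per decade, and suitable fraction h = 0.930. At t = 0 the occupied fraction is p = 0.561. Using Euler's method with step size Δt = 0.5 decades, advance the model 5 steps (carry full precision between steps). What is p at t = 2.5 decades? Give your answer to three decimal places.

0.313

Update rule: p ← p + [c·p·(h−p) − e·p]·Δt with Δt = 0.5.
step 1: Δp = -0.08633, p = 0.47467
step 2: Δp = -0.05893, p = 0.41575
step 3: Δp = -0.04317, p = 0.37258
step 4: Δp = -0.03315, p = 0.33943
step 5: Δp = -0.02632, p = 0.31311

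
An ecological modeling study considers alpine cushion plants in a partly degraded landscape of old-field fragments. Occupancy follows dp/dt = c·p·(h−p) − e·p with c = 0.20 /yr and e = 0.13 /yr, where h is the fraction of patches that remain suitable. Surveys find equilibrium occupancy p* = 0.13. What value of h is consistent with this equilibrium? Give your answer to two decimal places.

At equilibrium c(h−p*) = e, so h = p* + e/c.
h = 0.13 + 0.13/0.20 = 0.13 + 0.6500 = 0.7800.

0.78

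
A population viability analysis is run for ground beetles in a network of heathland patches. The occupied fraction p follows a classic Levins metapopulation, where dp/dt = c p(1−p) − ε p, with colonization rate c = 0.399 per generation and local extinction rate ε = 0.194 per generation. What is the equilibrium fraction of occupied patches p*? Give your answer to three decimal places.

0.514

Setting dp/dt = 0 and dividing through by p* gives c·(1−p*) = ε.
So p* = 1 − ε/c = 1 − 0.194/0.399 = 1 − 0.4862 = 0.5138.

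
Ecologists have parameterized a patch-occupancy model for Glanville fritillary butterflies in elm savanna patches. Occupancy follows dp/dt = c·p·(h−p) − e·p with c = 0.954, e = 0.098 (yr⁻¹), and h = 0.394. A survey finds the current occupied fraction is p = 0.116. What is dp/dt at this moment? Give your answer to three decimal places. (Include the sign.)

0.019

Colonization term: c·p·(h−p) = 0.954×0.116×0.2780 = 0.03076.
Extinction term: e·p = 0.01137.
dp/dt = 0.03076 − 0.01137 = 0.01940.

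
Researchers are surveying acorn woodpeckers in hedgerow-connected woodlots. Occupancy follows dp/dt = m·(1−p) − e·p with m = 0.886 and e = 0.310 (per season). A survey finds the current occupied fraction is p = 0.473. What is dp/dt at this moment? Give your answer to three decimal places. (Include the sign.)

Colonization term: m·(1−p) = 0.886×0.5270 = 0.46692.
Extinction term: e·p = 0.14663.
dp/dt = 0.46692 − 0.14663 = 0.32029.

0.320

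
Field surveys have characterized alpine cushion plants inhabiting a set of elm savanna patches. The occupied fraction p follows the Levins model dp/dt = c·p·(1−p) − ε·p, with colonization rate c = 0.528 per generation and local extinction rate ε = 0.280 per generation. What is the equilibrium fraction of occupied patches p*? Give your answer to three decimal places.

0.470

At equilibrium, colonization balances extinction: c·p*·(1−p*) = ε·p*.
So p* = 1 − ε/c = 1 − 0.280/0.528 = 1 − 0.5303 = 0.4697.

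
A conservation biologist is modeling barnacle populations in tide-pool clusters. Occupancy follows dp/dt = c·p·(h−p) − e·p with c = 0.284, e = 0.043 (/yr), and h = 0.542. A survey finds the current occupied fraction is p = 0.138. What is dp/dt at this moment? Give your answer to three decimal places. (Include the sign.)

Colonization term: c·p·(h−p) = 0.284×0.138×0.4040 = 0.01583.
Extinction term: e·p = 0.00593.
dp/dt = 0.01583 − 0.00593 = 0.00990.

0.010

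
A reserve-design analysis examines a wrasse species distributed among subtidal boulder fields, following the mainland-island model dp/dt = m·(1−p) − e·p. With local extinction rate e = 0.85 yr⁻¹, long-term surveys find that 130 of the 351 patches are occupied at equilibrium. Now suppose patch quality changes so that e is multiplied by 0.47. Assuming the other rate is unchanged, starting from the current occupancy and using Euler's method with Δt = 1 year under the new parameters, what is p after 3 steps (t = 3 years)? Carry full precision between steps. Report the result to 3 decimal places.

Observed p* = 130/351 = 0.37037.
Balance m(1−p*) = e·p* gives m = e·p*/(1−p*) = 0.85×0.37037/0.62963 = 0.50000.
Starting from p₀ = 0.37037; update p ← p + (dp/dt)·Δt with the new parameters.
  1  |  dp/dt·Δt = +0.166852  |  p_1 = 0.537222
  2  |  dp/dt·Δt = +0.016769  |  p_2 = 0.553991
  3  |  dp/dt·Δt = +0.001685  |  p_3 = 0.555676

0.556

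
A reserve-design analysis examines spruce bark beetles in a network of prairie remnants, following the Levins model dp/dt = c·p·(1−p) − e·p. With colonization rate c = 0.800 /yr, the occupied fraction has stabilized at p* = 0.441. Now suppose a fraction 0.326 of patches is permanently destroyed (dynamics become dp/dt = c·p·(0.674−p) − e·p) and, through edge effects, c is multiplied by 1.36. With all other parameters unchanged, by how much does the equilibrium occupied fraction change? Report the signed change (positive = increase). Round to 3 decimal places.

-0.178

Balance c(1−p*) = e gives e = 0.800×(1 − 0.44100) = 0.44720.
New p* = 0.674 − e/c = 0.674 − 0.44720/1.08800 = 0.26297.
Δp* = 0.26297 − 0.44100 = -0.17803.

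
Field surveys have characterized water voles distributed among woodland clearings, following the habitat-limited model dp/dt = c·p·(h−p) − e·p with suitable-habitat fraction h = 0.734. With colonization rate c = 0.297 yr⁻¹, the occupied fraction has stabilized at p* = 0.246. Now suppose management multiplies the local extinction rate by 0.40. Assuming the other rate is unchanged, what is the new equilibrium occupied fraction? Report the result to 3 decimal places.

Balance c(h−p*) = e gives e = 0.297×(0.734 − 0.24600) = 0.14494.
New p* = 0.734 − e/c = 0.734 − 0.05798/0.29700 = 0.53878.

0.539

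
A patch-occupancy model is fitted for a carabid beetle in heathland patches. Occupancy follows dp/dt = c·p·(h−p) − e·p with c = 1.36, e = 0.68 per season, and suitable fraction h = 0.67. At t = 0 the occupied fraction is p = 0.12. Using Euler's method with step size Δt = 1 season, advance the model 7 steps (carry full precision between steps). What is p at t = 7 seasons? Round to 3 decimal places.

Update rule: p ← p + [c·p·(h−p) − e·p]·Δt with Δt = 1.
p: 0.12000 → 0.12816  (Δp = +0.00816)
p: 0.12816 → 0.13545  (Δp = +0.00729)
p: 0.13545 → 0.14182  (Δp = +0.00636)
p: 0.14182 → 0.14725  (Δp = +0.00544)
p: 0.14725 → 0.15181  (Δp = +0.00456)
p: 0.15181 → 0.15556  (Δp = +0.00376)
p: 0.15556 → 0.15862  (Δp = +0.00305)

0.159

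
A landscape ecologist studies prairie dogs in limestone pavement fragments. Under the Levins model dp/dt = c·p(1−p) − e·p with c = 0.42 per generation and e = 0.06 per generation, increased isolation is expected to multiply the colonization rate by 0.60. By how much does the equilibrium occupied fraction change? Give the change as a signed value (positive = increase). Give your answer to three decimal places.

-0.095

Before: p* = 1 − 0.06/0.42 = 0.8571.
After the change, c = 0.252, e = 0.06, so p* = 1 − 0.06/0.252 = 0.7619.
Δp* = 0.7619 − 0.8571 = -0.0952.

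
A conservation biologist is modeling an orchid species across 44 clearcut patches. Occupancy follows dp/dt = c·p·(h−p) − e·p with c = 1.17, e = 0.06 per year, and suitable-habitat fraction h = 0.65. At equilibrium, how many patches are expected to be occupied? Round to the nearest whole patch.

p* = h − e/c = 0.65 − 0.0513 = 0.5987.
Expected occupied patches = N × p* = 44 × 0.5987 = 26.34 ≈ 26.

26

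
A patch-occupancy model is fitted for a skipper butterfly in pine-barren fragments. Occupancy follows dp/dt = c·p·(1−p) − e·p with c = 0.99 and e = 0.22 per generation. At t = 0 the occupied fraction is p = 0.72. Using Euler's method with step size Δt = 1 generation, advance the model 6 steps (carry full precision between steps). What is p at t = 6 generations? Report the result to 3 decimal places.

0.778

Update rule: p ← p + [c·p·(1−p) − e·p]·Δt with Δt = 1.
t = 1: p = 0.72000 + (+0.04118) = 0.76118
t = 2: p = 0.76118 + (+0.01250) = 0.77369
t = 3: p = 0.77369 + (+0.00313) = 0.77682
t = 4: p = 0.77682 + (+0.00074) = 0.77756
t = 5: p = 0.77756 + (+0.00017) = 0.77773
t = 6: p = 0.77773 + (+0.00004) = 0.77777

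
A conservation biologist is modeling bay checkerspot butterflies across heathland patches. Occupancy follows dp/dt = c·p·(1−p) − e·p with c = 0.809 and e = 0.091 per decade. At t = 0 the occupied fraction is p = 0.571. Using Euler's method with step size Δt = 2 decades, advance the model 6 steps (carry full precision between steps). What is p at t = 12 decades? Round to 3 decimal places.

0.888

Update rule: p ← p + [c·p·(1−p) − e·p]·Δt with Δt = 2.
step 1: Δp = +0.29242, p = 0.86342
step 2: Δp = +0.03366, p = 0.89708
step 3: Δp = -0.01388, p = 0.88320
step 4: Δp = +0.00617, p = 0.88937
step 5: Δp = -0.00267, p = 0.88670
step 6: Δp = +0.00117, p = 0.88787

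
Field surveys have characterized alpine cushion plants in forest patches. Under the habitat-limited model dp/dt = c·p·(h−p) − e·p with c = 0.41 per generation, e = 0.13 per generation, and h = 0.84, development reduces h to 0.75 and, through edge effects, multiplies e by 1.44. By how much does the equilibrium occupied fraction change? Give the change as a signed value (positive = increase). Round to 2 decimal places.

Before: p* = h − e/c = 0.84 − 0.13/0.41 = 0.84 − 0.3171 = 0.5229.
After: c = 0.41, e = 0.1872, h = 0.75; p* = 0.75 − 0.1872/0.41 = 0.2934.
Δp* = 0.2934 − 0.5229 = -0.2295.

-0.23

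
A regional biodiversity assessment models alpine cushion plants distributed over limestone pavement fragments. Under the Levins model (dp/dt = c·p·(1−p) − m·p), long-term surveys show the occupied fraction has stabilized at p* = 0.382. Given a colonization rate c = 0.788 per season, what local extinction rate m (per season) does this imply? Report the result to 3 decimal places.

0.487

At equilibrium c(1−p*) = m.
m = 0.788 × (1 − 0.382) = 0.788 × 0.6180 = 0.4870.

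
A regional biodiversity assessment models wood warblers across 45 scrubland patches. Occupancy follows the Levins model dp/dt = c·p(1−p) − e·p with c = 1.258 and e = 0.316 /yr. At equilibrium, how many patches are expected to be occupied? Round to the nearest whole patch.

34

p* = 1 − e/c = 1 − 0.316/1.258 = 0.7488.
Expected occupied patches = N × p* = 45 × 0.7488 = 33.70 ≈ 34.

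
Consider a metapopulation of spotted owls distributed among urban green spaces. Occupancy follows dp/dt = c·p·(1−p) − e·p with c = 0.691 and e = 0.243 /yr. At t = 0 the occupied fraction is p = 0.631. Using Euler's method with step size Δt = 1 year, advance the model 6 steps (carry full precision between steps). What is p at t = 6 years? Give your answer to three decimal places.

Update rule: p ← p + [c·p·(1−p) − e·p]·Δt with Δt = 1.
p: 0.63100 → 0.63856  (Δp = +0.00756)
p: 0.63856 → 0.64287  (Δp = +0.00431)
p: 0.64287 → 0.64530  (Δp = +0.00243)
p: 0.64530 → 0.64665  (Δp = +0.00135)
p: 0.64665 → 0.64741  (Δp = +0.00075)
p: 0.64741 → 0.64782  (Δp = +0.00042)

0.648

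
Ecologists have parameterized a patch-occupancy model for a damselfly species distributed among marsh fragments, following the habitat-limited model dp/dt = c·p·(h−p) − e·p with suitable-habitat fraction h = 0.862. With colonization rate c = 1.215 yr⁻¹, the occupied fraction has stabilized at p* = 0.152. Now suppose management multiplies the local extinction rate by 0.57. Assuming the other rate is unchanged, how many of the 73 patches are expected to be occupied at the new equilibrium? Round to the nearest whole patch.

Balance c(h−p*) = e gives e = 1.215×(0.862 − 0.15200) = 0.86265.
New p* = 0.862 − e/c = 0.862 − 0.49171/1.21500 = 0.45730.
Expected occupied = 73 × 0.45730 = 33.38 ≈ 33.

33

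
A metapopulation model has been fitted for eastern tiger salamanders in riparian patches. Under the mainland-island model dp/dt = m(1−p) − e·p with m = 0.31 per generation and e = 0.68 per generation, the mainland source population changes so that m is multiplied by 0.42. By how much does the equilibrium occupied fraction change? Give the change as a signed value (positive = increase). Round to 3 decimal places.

Before: p* = 0.31/(0.31+0.68) = 0.3131.
After: m = 0.1302, e = 0.68; p* = 0.1302/0.8102 = 0.1607.
Δp* = 0.1607 − 0.3131 = -0.1524.

-0.152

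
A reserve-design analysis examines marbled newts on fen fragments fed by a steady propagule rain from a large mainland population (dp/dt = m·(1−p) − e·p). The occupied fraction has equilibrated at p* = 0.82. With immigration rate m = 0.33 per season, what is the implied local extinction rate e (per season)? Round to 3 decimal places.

0.072

At equilibrium m(1−p*) = e·p*, so e = m(1−p*)/p*.
e = 0.33 × 0.1800 / 0.82 = 0.0724.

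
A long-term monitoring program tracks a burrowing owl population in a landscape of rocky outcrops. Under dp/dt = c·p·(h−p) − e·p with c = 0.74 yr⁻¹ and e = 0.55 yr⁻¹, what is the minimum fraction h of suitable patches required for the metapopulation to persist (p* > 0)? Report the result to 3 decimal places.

p* = h − e/c is positive only when h > e/c.
h_min = e/c = 0.55/0.74 = 0.7432.

0.743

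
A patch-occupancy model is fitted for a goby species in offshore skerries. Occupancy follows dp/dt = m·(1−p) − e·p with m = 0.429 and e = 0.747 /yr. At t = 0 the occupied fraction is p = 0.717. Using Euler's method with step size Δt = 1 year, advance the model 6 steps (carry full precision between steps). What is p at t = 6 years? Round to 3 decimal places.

0.365

Update rule: p ← p + [m·(1−p) − e·p]·Δt with Δt = 1.
step 1: Δp = -0.41419, p = 0.30281
step 2: Δp = +0.07290, p = 0.37571
step 3: Δp = -0.01283, p = 0.36288
step 4: Δp = +0.00226, p = 0.36513
step 5: Δp = -0.00040, p = 0.36474
step 6: Δp = +0.00007, p = 0.36481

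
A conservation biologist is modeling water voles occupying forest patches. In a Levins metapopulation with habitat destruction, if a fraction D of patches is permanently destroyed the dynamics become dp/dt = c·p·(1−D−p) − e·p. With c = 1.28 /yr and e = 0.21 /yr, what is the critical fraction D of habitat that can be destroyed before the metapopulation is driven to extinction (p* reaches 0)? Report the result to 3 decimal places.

0.836

The nontrivial equilibrium is p* = (1−D) − e/c; extinction occurs when this hits zero.
So D_crit = 1 − e/c = 1 − 0.21/1.28 = 1 − 0.1641 = 0.8359.
Note this equals the original equilibrium occupancy — the Levins extinction-debt result.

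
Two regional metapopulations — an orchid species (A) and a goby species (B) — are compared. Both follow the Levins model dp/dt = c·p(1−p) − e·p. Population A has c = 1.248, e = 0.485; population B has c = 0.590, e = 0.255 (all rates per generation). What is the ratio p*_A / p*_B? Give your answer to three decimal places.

1.077

A: p*_A = 1 − 0.485/1.248 = 0.6114.
B: p*_B = 1 − 0.255/0.590 = 0.5678.
p*_A / p*_B = 0.6114/0.5678 = 1.0768.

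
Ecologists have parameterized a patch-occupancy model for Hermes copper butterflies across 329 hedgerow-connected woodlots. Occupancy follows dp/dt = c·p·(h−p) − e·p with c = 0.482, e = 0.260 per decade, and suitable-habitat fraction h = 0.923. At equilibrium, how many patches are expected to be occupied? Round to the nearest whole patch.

p* = h − e/c = 0.923 − 0.5394 = 0.3836.
Expected occupied patches = N × p* = 329 × 0.3836 = 126.20 ≈ 126.

126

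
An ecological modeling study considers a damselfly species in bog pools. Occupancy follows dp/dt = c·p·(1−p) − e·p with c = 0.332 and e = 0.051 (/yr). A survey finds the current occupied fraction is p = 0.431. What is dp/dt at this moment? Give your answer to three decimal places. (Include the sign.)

0.059

Colonization term: c·p·(1−p) = 0.332×0.431×0.5690 = 0.08142.
Extinction term: e·p = 0.02198.
dp/dt = 0.08142 − 0.02198 = 0.05944.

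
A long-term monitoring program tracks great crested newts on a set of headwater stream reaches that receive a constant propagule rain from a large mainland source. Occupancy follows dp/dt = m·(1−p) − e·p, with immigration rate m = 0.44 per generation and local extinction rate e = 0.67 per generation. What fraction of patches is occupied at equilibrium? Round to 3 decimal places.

0.396

At equilibrium the propagule rain into empty patches balances local extinction: m(1−p*) = e·p*.
p* = m/(m+e) = 0.44/(0.44+0.67) = 0.44/1.1100 = 0.3964.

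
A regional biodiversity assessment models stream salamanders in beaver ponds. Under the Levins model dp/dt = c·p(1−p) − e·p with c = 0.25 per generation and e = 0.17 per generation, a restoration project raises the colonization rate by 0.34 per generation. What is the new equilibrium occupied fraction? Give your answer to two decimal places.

Before: p* = 1 − 0.17/0.25 = 0.3200.
After the change, c = 0.59, e = 0.17, so p* = 1 − 0.17/0.59 = 0.7119.

0.71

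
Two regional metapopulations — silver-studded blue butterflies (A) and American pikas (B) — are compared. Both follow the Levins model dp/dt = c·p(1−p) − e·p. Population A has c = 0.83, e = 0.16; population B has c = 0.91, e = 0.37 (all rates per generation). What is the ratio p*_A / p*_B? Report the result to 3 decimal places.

1.360

A: p*_A = 1 − 0.16/0.83 = 0.8072.
B: p*_B = 1 − 0.37/0.91 = 0.5934.
p*_A / p*_B = 0.8072/0.5934 = 1.3603.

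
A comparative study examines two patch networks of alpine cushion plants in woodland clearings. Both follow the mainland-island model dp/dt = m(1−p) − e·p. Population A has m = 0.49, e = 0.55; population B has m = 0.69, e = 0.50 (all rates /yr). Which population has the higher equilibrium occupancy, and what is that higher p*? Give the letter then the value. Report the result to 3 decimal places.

A: p*_A = m/(m+e) = 0.49/1.0400 = 0.4712.
B: p*_B = 0.69/1.1900 = 0.5798.
B is higher at 0.5798.

B, 0.580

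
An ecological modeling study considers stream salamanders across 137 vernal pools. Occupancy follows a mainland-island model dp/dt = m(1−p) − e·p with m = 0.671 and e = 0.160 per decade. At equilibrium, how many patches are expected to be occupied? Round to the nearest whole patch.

p* = m/(m+e) = 0.671/0.8310 = 0.8075.
Expected occupied patches = N × p* = 137 × 0.8075 = 110.62 ≈ 111.

111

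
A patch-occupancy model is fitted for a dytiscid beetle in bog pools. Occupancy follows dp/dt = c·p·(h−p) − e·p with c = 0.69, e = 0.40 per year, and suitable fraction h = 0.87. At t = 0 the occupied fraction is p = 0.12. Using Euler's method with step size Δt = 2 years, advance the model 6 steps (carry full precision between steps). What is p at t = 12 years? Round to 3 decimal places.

Update rule: p ← p + [c·p·(h−p) − e·p]·Δt with Δt = 2.
  1  |  dp/dt·Δt = +0.028200  |  p_1 = 0.148200
  2  |  dp/dt·Δt = +0.029060  |  p_2 = 0.177260
  3  |  dp/dt·Δt = +0.027649  |  p_3 = 0.204909
  4  |  dp/dt·Δt = +0.024144  |  p_4 = 0.229052
  5  |  dp/dt·Δt = +0.019357  |  p_5 = 0.248409
  6  |  dp/dt·Δt = +0.014357  |  p_6 = 0.262766

0.263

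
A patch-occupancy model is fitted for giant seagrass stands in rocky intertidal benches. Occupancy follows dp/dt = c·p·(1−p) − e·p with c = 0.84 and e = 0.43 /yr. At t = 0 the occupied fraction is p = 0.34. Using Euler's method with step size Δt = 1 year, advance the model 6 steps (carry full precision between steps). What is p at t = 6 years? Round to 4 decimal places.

Update rule: p ← p + [c·p·(1−p) − e·p]·Δt with Δt = 1.
p: 0.34000 → 0.38230  (Δp = +0.04230)
p: 0.38230 → 0.41627  (Δp = +0.03398)
p: 0.41627 → 0.44139  (Δp = +0.02511)
p: 0.44139 → 0.45870  (Δp = +0.01732)
p: 0.45870 → 0.47003  (Δp = +0.01132)
p: 0.47003 → 0.47716  (Δp = +0.00713)

0.4772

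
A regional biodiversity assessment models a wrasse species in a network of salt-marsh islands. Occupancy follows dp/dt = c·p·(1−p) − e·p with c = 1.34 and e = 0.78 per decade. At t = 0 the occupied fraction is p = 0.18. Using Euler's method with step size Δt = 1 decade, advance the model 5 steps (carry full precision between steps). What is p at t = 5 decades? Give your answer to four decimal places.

0.3981

Update rule: p ← p + [c·p·(1−p) − e·p]·Δt with Δt = 1.
p: 0.18000 → 0.23738  (Δp = +0.05738)
p: 0.23738 → 0.29481  (Δp = +0.05742)
p: 0.29481 → 0.34344  (Δp = +0.04863)
p: 0.34344 → 0.37771  (Δp = +0.03427)
p: 0.37771 → 0.39806  (Δp = +0.02035)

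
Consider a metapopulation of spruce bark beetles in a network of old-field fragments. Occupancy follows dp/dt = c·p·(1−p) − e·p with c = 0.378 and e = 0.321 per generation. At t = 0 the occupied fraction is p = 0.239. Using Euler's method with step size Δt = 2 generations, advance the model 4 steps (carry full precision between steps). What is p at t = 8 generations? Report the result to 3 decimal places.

0.194

Update rule: p ← p + [c·p·(1−p) − e·p]·Δt with Δt = 2.
step 1: Δp = -0.01594, p = 0.22306
step 2: Δp = -0.01219, p = 0.21088
step 3: Δp = -0.00958, p = 0.20130
step 4: Δp = -0.00769, p = 0.19361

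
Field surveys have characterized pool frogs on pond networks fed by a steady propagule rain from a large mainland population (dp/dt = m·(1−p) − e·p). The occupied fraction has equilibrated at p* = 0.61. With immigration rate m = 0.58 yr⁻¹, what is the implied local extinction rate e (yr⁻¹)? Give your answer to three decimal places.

At equilibrium m(1−p*) = e·p*, so e = m(1−p*)/p*.
e = 0.58 × 0.3900 / 0.61 = 0.3708.

0.371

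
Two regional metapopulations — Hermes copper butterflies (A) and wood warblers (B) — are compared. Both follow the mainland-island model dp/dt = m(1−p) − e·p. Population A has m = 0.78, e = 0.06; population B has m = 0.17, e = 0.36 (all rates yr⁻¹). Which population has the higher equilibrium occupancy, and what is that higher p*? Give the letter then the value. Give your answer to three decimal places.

A, 0.929

A: p*_A = m/(m+e) = 0.78/0.8400 = 0.9286.
B: p*_B = 0.17/0.5300 = 0.3208.
A is higher at 0.9286.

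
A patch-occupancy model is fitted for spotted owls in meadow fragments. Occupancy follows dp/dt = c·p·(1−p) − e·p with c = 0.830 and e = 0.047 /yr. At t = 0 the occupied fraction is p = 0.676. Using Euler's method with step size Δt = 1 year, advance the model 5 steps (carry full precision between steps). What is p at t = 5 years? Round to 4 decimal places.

Update rule: p ← p + [c·p·(1−p) − e·p]·Δt with Δt = 1.
  1  |  dp/dt·Δt = +0.150018  |  p_1 = 0.826018
  2  |  dp/dt·Δt = +0.080458  |  p_2 = 0.906476
  3  |  dp/dt·Δt = +0.027761  |  p_3 = 0.934237
  4  |  dp/dt·Δt = +0.007085  |  p_4 = 0.941322
  5  |  dp/dt·Δt = +0.001603  |  p_5 = 0.942925

0.9429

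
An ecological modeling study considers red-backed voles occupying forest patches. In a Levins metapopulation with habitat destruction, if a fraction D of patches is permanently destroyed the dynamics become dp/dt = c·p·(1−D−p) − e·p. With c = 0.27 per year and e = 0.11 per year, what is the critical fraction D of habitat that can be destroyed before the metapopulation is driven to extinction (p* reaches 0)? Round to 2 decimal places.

The nontrivial equilibrium is p* = (1−D) − e/c; extinction occurs when this hits zero.
So D_crit = 1 − e/c = 1 − 0.11/0.27 = 1 − 0.4074 = 0.5926.
This equals the undisturbed p*, a classic result of Lande's extension.

0.59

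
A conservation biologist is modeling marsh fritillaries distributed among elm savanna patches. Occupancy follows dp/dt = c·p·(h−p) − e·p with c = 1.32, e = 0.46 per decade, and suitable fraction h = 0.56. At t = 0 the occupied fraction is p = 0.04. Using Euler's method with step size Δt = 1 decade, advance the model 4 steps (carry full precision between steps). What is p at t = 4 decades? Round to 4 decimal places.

Update rule: p ← p + [c·p·(h−p) − e·p]·Δt with Δt = 1.
t = 1: p = 0.04000 + (+0.00906) = 0.04906
t = 2: p = 0.04906 + (+0.01052) = 0.05958
t = 3: p = 0.05958 + (+0.01195) = 0.07152
t = 4: p = 0.07152 + (+0.01322) = 0.08474

0.0847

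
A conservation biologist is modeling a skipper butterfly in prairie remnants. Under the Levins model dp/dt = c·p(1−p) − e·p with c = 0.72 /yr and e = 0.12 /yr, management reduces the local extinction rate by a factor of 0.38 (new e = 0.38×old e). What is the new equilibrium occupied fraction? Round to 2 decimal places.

0.94

Before: p* = 1 − 0.12/0.72 = 0.8333.
After the change, c = 0.72, e = 0.0456, so p* = 1 − 0.0456/0.72 = 0.9367.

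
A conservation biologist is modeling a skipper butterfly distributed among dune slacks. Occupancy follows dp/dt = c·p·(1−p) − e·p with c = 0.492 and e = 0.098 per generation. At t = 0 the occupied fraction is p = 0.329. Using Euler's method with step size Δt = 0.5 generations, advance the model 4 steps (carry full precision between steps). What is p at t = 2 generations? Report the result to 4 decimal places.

0.4847

Update rule: p ← p + [c·p·(1−p) − e·p]·Δt with Δt = 0.5.
t = 0.5: p = 0.32900 + (+0.03819) = 0.36719
t = 1: p = 0.36719 + (+0.03917) = 0.40635
t = 1.5: p = 0.40635 + (+0.03943) = 0.44579
t = 2: p = 0.44579 + (+0.03893) = 0.48472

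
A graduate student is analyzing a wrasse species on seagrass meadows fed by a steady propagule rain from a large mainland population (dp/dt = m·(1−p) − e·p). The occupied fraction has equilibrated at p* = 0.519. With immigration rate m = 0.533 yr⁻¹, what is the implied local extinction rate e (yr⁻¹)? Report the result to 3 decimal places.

At equilibrium m(1−p*) = e·p*, so e = m(1−p*)/p*.
e = 0.533 × 0.4810 / 0.519 = 0.4940.

0.494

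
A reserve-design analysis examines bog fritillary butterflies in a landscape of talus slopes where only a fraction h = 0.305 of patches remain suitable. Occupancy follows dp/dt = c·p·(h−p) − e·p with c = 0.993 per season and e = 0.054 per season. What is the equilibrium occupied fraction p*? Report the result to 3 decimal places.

0.251

Setting dp/dt = 0 and dividing by p* gives c·(h−p*) = e.
So p* = h − e/c = 0.305 − 0.054/0.993 = 0.305 − 0.0544 = 0.2506.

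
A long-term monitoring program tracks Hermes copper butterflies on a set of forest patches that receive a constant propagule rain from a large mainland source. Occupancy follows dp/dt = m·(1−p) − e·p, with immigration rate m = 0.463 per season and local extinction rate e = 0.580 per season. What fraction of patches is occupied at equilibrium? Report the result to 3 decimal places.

Setting dp/dt = 0: m − m·p* = e·p*, so m = (m+e)·p*.
p* = m/(m+e) = 0.463/(0.463+0.580) = 0.463/1.0430 = 0.4439.

0.444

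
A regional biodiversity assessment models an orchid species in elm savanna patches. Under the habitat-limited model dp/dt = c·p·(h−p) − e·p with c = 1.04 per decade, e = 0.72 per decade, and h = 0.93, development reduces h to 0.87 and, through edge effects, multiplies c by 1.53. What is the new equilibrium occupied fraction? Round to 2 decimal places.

Before: p* = h − e/c = 0.93 − 0.72/1.04 = 0.93 − 0.6923 = 0.2377.
After: c = 1.5912, e = 0.72, h = 0.87; p* = 0.87 − 0.72/1.5912 = 0.4175.

0.42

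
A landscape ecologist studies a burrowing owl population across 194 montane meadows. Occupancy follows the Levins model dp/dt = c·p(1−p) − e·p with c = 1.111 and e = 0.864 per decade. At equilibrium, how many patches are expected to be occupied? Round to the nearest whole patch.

43

p* = 1 − e/c = 1 − 0.864/1.111 = 0.2223.
Expected occupied patches = N × p* = 194 × 0.2223 = 43.13 ≈ 43.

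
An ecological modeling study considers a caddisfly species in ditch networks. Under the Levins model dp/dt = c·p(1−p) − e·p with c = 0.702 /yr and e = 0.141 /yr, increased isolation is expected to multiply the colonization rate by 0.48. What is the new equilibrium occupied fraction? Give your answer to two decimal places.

0.58

Before: p* = 1 − 0.141/0.702 = 0.7991.
After the change, c = 0.33696, e = 0.141, so p* = 1 − 0.141/0.33696 = 0.5816.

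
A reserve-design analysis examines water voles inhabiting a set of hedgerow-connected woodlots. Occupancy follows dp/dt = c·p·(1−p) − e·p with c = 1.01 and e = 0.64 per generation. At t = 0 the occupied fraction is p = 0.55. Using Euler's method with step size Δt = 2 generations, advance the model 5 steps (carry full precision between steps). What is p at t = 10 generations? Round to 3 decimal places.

Update rule: p ← p + [c·p·(1−p) − e·p]·Δt with Δt = 2.
step 1: Δp = -0.20405, p = 0.34595
step 2: Δp = +0.01425, p = 0.36020
step 3: Δp = +0.00447, p = 0.36466
step 4: Δp = +0.00123, p = 0.36590
step 5: Δp = +0.00033, p = 0.36622

0.366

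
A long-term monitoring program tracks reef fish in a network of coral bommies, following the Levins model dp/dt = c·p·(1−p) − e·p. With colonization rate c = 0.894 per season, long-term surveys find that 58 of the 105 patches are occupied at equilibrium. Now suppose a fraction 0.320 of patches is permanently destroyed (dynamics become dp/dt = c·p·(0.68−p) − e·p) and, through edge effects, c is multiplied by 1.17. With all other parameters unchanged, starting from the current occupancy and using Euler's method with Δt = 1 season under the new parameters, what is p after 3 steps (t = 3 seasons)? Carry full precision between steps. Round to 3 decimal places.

0.336

Observed p* = 58/105 = 0.55238.
Balance c(1−p*) = e gives e = 0.894×(1 − 0.55238) = 0.40017.
Starting from p₀ = 0.55238; update p ← p + (dp/dt)·Δt with the new parameters.
step 1: Δp = -0.14731, p = 0.40507
step 2: Δp = -0.04561, p = 0.35946
step 3: Δp = -0.02333, p = 0.33613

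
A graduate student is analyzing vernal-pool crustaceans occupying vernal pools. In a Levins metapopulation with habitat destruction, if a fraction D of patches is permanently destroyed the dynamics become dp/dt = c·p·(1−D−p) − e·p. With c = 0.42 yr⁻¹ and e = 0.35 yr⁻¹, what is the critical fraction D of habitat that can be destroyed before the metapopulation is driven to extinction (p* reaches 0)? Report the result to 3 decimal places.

0.167

The nontrivial equilibrium is p* = (1−D) − e/c; extinction occurs when this hits zero.
So D_crit = 1 − e/c = 1 − 0.35/0.42 = 1 − 0.8333 = 0.1667.
Note this equals the original equilibrium occupancy — the Levins extinction-debt result.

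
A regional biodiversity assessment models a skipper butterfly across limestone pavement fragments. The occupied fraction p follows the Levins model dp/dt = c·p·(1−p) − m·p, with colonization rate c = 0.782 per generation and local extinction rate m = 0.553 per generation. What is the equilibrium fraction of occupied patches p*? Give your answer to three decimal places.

0.293

At equilibrium, colonization balances extinction: c·p*·(1−p*) = m·p*.
So p* = 1 − m/c = 1 − 0.553/0.782 = 1 − 0.7072 = 0.2928.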